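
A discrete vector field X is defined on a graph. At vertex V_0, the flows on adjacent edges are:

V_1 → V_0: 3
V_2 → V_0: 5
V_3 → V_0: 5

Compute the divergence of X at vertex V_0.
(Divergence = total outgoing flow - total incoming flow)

Divergence = sum of outgoing flows = (-3) + (-5) + (-5) = -13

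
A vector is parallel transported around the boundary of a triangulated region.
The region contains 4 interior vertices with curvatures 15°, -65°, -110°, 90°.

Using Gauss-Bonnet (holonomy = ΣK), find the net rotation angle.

Holonomy = total enclosed curvature = 15° + (-65°) + (-110°) + 90° = -70°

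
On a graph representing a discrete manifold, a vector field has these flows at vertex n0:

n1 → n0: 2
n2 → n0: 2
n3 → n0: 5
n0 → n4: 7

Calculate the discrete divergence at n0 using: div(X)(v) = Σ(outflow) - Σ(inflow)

Divergence = sum of outgoing flows = (-2) + (-2) + (-5) + 7 = -2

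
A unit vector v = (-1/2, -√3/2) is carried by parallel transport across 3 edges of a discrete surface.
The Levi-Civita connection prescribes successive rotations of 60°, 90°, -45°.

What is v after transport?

Total rotation: 60° + 90° + (-45°) = 105°. Final vector: (0.9659, -0.2588)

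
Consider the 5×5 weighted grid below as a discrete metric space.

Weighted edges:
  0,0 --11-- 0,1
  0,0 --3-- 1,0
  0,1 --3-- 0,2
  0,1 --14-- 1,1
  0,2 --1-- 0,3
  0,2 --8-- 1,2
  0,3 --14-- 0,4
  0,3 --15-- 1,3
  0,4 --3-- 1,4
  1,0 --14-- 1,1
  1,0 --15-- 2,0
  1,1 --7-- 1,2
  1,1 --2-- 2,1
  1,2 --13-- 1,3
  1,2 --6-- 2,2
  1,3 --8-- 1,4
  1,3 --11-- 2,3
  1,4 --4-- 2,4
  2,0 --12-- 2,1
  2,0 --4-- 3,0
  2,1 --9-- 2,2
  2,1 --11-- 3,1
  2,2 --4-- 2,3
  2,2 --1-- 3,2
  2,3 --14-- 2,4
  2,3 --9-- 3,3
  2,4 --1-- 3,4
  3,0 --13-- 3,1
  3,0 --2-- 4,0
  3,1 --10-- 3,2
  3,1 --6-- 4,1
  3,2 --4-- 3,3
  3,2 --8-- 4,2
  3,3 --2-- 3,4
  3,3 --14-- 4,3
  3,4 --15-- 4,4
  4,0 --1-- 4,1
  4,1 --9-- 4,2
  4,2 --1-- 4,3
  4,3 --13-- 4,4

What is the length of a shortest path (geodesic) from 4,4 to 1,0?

Shortest path: 4,4 → 4,3 → 4,2 → 4,1 → 4,0 → 3,0 → 2,0 → 1,0, total weight = 45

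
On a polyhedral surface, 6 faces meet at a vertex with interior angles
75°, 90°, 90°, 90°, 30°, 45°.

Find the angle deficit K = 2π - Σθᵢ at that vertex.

Sum of angles = 420°. K = 360° - 420° = -60° = -π/3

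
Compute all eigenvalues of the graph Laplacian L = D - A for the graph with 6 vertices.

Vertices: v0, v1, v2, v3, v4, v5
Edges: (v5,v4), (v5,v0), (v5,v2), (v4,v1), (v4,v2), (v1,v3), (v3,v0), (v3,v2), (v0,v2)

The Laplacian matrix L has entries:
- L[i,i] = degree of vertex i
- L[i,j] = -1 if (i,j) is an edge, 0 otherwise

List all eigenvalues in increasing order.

Degrees: deg(v0) = 3, deg(v1) = 2, deg(v2) = 4, deg(v3) = 3, deg(v4) = 3, deg(v5) = 3.
L = D − A with rows/columns ordered (v0, v1, v2, v3, v4, v5):
  [ 3,  0, -1, -1,  0, -1]
  [ 0,  2,  0, -1, -1,  0]
  [-1,  0,  4, -1, -1, -1]
  [-1, -1, -1,  3,  0,  0]
  [ 0, -1, -1,  0,  3, -1]
  [-1,  0, -1,  0, -1,  3]
Characteristic polynomial: det(λI − L) = λ(λ² − 7λ + 9)(λ² − 7λ + 11)(λ − 4).
Roots: λ = 0; (λ² − 7λ + 9) = 0 ⇒ λ = (7 ± √13)/2 ≈ 1.6972, 5.3028; (λ² − 7λ + 11) = 0 ⇒ λ = (7 ± √5)/2 ≈ 2.382, 4.618; (λ − 4) = 0 ⇒ λ = 4.
(Check: the roots sum (with multiplicity) to 18, matching trace L = Σdeg = 2·9 = 18.)
Laplacian eigenvalues (increasing order): [0.0, 1.6972, 2.382, 4.0, 4.618, 5.3028]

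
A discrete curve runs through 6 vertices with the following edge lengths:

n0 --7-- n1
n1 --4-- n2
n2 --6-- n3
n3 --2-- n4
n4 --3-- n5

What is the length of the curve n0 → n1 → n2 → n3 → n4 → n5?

Arc length = 7 + 4 + 6 + 2 + 3 = 22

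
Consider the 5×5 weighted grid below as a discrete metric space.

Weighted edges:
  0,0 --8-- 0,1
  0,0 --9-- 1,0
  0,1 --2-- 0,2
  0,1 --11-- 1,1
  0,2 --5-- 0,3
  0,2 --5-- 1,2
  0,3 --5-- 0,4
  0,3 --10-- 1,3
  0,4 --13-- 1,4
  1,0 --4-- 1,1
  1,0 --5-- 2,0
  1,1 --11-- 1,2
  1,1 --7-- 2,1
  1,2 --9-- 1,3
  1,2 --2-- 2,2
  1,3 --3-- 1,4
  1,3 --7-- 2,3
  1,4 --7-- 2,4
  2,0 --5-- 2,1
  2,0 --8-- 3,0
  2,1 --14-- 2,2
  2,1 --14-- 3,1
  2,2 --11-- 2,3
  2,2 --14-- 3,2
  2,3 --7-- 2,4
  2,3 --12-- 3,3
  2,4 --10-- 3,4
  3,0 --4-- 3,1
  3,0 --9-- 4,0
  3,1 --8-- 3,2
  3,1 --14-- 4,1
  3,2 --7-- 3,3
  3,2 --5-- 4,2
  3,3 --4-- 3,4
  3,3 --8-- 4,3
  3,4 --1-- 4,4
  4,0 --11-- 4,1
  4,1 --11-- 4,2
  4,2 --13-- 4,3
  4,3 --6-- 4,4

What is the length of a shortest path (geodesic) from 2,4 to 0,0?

Shortest path: 2,4 → 1,4 → 1,3 → 1,2 → 0,2 → 0,1 → 0,0, total weight = 34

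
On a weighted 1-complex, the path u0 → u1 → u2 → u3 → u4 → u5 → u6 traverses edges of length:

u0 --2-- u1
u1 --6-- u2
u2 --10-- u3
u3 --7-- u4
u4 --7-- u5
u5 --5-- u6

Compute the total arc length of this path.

Arc length = 2 + 6 + 10 + 7 + 7 + 5 = 37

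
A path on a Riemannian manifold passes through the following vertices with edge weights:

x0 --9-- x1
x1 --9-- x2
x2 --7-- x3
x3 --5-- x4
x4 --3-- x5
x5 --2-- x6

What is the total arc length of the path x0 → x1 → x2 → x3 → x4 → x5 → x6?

Arc length = 9 + 9 + 7 + 5 + 3 + 2 = 35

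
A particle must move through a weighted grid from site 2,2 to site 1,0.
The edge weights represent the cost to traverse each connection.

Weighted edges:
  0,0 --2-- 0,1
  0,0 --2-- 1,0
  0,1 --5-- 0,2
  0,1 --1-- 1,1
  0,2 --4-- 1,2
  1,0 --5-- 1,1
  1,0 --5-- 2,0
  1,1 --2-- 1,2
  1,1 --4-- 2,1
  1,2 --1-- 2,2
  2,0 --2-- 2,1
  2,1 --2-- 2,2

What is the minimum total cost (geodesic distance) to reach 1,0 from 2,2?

Shortest path: 2,2 → 1,2 → 1,1 → 1,0, total weight = 8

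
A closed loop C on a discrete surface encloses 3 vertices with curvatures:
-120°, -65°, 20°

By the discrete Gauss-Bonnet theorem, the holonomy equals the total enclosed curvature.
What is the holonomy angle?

Holonomy = total enclosed curvature = (-120°) + (-65°) + 20° = -165°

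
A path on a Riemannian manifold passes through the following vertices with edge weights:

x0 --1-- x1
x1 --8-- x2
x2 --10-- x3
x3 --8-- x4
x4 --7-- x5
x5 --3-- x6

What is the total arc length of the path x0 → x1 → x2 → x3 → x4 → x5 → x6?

Arc length = 1 + 8 + 10 + 8 + 7 + 3 = 37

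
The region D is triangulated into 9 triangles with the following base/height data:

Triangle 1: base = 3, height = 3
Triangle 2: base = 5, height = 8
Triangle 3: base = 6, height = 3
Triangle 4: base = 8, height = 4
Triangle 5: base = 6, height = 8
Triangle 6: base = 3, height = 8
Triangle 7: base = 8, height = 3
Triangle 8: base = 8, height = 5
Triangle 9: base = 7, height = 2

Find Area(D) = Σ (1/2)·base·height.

(1/2)×3×3 + (1/2)×5×8 + (1/2)×6×3 + (1/2)×8×4 + (1/2)×6×8 + (1/2)×3×8 + (1/2)×8×3 + (1/2)×8×5 + (1/2)×7×2 = 124.5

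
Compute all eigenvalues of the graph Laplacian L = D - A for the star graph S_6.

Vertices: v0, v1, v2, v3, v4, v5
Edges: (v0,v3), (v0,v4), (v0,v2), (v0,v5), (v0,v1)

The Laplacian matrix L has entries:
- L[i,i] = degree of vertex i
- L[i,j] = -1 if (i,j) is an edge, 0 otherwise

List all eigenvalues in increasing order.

The star S_6 is the complete bipartite graph K_{1,5} (one hub of degree 5, 5 leaves of degree 1). The Laplacian spectrum of K_{p,q} is 0, p (multiplicity q−1), q (multiplicity p−1), p+q. With p = 1, q = 5: 0 once, 1 with multiplicity 4, and 6 once. (Check: trace L = sum of degrees = 10 = 4·1 + 6.)
Laplacian eigenvalues (increasing order): [0.0, 1.0, 1.0, 1.0, 1.0, 6.0]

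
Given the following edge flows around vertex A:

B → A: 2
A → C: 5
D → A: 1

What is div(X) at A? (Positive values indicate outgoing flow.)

Divergence = sum of outgoing flows = (-2) + 5 + (-1) = 2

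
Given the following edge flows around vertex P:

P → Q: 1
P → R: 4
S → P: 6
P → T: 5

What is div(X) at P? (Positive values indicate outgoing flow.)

Divergence = sum of outgoing flows = 1 + 4 + (-6) + 5 = 4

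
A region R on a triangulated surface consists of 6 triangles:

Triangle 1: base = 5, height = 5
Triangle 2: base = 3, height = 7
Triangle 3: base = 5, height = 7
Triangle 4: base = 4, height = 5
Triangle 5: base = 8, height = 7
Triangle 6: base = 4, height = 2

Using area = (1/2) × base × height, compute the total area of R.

(1/2)×5×5 + (1/2)×3×7 + (1/2)×5×7 + (1/2)×4×5 + (1/2)×8×7 + (1/2)×4×2 = 82.5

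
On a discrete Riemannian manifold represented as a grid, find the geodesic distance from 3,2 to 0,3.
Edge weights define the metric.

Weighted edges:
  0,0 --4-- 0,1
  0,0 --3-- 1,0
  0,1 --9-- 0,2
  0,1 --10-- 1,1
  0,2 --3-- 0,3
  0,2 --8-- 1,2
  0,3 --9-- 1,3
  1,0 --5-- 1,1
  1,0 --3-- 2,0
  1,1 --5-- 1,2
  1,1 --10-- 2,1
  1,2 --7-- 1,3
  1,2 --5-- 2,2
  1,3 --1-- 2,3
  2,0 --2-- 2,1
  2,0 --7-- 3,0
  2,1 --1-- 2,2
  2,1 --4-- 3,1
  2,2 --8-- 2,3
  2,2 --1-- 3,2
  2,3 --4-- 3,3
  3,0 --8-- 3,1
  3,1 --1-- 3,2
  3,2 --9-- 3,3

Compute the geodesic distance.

Shortest path: 3,2 → 2,2 → 1,2 → 0,2 → 0,3, total weight = 17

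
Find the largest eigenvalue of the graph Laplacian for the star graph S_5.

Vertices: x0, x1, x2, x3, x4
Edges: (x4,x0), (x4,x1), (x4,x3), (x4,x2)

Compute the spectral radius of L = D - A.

The star S_5 is the complete bipartite graph K_{1,4} (one hub of degree 4, 4 leaves of degree 1). The Laplacian spectrum of K_{p,q} is 0, p (multiplicity q−1), q (multiplicity p−1), p+q. With p = 1, q = 4: 0 once, 1 with multiplicity 3, and 5 once. (Check: trace L = sum of degrees = 8 = 3·1 + 5.)
Laplacian eigenvalues: [0.0, 1.0, 1.0, 1.0, 5.0]. Largest eigenvalue (spectral radius) = 5.0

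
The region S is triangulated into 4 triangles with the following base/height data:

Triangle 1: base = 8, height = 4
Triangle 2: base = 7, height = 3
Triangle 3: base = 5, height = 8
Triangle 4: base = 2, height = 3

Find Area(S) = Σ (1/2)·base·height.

(1/2)×8×4 + (1/2)×7×3 + (1/2)×5×8 + (1/2)×2×3 = 49.5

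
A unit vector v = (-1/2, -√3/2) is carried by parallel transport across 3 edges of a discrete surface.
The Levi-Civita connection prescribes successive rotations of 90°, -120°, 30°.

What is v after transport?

Total rotation: 90° + (-120°) + 30° = 0°. Final vector: (-0.5000, -0.8660)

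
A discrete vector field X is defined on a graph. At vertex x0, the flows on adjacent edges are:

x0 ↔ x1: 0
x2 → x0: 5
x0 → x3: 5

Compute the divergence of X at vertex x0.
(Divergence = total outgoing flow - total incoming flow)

Divergence = sum of outgoing flows = 0 + (-5) + 5 = 0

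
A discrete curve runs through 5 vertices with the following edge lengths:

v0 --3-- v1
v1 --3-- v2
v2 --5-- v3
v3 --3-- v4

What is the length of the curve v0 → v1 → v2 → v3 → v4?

Arc length = 3 + 3 + 5 + 3 = 14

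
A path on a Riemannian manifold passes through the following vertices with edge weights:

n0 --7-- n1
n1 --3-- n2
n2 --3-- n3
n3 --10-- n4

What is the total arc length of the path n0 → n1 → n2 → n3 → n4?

Arc length = 7 + 3 + 3 + 10 = 23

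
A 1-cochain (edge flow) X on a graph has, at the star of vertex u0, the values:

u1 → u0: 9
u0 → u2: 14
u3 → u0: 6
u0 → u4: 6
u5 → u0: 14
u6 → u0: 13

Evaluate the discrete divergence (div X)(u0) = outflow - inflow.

Divergence = sum of outgoing flows = (-9) + 14 + (-6) + 6 + (-14) + (-13) = -22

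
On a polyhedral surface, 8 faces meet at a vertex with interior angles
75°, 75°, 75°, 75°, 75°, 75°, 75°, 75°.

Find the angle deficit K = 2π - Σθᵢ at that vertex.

Sum of angles = 600°. K = 360° - 600° = -240° = -4π/3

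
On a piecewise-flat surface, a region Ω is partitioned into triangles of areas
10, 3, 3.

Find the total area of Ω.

10 + 3 + 3 = 16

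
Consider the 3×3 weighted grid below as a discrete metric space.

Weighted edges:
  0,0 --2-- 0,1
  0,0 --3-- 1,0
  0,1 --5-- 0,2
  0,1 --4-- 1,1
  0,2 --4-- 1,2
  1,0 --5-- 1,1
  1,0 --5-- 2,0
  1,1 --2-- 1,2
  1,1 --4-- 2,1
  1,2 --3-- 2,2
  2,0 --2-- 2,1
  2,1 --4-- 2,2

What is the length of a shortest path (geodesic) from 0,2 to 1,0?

Shortest path: 0,2 → 0,1 → 0,0 → 1,0, total weight = 10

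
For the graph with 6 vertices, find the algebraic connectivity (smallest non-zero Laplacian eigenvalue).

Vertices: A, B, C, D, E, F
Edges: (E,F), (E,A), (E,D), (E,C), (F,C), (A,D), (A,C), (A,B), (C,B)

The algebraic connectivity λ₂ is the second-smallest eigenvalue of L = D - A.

Degrees: deg(A) = 4, deg(B) = 2, deg(C) = 4, deg(D) = 2, deg(E) = 4, deg(F) = 2.
L = D − A with rows/columns ordered (A, B, C, D, E, F):
  [ 4, -1, -1, -1, -1,  0]
  [-1,  2, -1,  0,  0,  0]
  [-1, -1,  4,  0, -1, -1]
  [-1,  0,  0,  2, -1,  0]
  [-1,  0, -1, -1,  4, -1]
  [ 0,  0, -1,  0, -1,  2]
Characteristic polynomial: det(λI − L) = λ(λ² − 7λ + 9)²(λ − 4).
Roots: λ = 0; (λ² − 7λ + 9) = 0 ⇒ λ = (7 ± √13)/2 ≈ 1.6972, 5.3028 (multiplicity 2); (λ − 4) = 0 ⇒ λ = 4.
(Check: the roots sum (with multiplicity) to 18, matching trace L = Σdeg = 2·9 = 18.)
Laplacian eigenvalues: [0.0, 1.6972, 1.6972, 4.0, 5.3028, 5.3028]. Algebraic connectivity (smallest non-zero eigenvalue) = 1.6972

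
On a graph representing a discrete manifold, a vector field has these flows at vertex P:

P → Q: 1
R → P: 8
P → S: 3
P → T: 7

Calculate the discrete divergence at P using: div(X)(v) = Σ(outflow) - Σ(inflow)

Divergence = sum of outgoing flows = 1 + (-8) + 3 + 7 = 3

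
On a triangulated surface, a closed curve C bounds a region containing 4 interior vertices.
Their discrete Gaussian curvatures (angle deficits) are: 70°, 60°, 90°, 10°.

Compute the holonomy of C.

Holonomy = total enclosed curvature = 70° + 60° + 90° + 10° = 230°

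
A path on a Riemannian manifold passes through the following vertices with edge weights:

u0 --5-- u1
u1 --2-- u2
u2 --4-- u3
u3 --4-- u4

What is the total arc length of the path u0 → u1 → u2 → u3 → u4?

Arc length = 5 + 2 + 4 + 4 = 15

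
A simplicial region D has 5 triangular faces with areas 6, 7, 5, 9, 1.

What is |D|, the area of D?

6 + 7 + 5 + 9 + 1 = 28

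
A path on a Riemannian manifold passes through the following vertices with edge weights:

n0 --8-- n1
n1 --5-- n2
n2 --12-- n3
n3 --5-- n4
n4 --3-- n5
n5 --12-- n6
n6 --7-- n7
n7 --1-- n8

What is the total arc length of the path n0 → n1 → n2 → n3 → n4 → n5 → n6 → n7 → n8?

Arc length = 8 + 5 + 12 + 5 + 3 + 12 + 7 + 1 = 53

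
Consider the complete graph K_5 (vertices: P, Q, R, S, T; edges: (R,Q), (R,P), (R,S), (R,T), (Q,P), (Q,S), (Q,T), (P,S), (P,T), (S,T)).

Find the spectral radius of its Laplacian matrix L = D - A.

For the complete graph K_n, L = nI − J (J = all-ones matrix). J has eigenvalues n (once, eigenvector 𝟙) and 0 (multiplicity n−1), so L has eigenvalues 0 (once) and n (multiplicity n−1). Here n = 5: eigenvalue 0 once and 5 with multiplicity 4.
Laplacian eigenvalues: [0.0, 5.0, 5.0, 5.0, 5.0]. Largest eigenvalue (spectral radius) = 5.0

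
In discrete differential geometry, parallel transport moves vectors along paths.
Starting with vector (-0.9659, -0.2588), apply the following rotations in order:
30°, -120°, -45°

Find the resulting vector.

Total rotation: 30° + (-120°) + (-45°) = -135°. Final vector: (0.5000, 0.8660)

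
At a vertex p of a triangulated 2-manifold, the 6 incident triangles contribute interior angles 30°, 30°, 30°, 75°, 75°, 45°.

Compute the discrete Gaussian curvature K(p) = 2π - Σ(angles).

Sum of angles = 285°. K = 360° - 285° = 75° = 5π/12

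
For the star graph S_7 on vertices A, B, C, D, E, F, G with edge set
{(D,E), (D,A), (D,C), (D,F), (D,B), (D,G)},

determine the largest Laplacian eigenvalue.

The star S_7 is the complete bipartite graph K_{1,6} (one hub of degree 6, 6 leaves of degree 1). The Laplacian spectrum of K_{p,q} is 0, p (multiplicity q−1), q (multiplicity p−1), p+q. With p = 1, q = 6: 0 once, 1 with multiplicity 5, and 7 once. (Check: trace L = sum of degrees = 12 = 5·1 + 7.)
Laplacian eigenvalues: [0.0, 1.0, 1.0, 1.0, 1.0, 1.0, 7.0]. Largest eigenvalue (spectral radius) = 7.0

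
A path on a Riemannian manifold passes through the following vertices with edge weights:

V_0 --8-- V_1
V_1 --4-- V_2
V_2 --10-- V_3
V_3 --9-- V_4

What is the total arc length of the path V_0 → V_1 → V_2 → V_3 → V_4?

Arc length = 8 + 4 + 10 + 9 = 31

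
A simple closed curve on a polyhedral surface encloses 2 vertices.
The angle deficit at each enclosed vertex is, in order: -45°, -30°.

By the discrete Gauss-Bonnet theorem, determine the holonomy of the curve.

Holonomy = total enclosed curvature = (-45°) + (-30°) = -75°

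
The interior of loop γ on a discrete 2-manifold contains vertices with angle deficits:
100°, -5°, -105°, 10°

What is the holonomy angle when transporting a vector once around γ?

Holonomy = total enclosed curvature = 100° + (-5°) + (-105°) + 10° = 0°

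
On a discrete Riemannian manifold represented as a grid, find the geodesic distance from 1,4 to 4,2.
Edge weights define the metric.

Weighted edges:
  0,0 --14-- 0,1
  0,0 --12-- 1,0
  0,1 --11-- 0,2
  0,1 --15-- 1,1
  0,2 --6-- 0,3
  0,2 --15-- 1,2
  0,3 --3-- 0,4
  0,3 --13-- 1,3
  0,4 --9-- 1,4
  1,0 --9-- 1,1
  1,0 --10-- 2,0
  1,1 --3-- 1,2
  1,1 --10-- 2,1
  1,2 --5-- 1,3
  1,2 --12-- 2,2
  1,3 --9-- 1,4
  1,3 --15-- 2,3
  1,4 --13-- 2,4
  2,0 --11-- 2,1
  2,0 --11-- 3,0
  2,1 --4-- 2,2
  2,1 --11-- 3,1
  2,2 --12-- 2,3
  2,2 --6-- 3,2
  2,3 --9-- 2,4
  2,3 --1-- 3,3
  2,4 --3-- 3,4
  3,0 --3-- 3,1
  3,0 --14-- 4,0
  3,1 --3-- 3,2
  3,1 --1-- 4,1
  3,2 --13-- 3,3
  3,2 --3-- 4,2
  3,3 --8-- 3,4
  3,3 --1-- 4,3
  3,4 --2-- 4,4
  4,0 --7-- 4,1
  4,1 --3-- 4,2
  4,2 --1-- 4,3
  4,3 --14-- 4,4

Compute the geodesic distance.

Shortest path: 1,4 → 2,4 → 2,3 → 3,3 → 4,3 → 4,2, total weight = 25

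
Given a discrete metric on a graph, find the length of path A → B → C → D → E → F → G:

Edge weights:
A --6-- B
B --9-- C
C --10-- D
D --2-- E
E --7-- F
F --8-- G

Arc length = 6 + 9 + 10 + 2 + 7 + 8 = 42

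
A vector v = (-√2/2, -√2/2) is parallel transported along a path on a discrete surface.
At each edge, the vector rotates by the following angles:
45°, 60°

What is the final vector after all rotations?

Total rotation: 45° + 60° = 105°. Final vector: (0.8660, -0.5000)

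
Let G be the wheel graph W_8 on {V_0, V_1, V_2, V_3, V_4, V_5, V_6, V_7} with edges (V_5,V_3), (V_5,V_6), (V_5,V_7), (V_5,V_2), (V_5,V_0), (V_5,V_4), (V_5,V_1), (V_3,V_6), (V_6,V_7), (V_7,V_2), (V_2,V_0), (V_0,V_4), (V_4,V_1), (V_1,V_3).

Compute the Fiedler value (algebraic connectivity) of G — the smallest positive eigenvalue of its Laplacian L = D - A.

The wheel W_8 is the join K_1 ∨ C_7 (a hub joined to every vertex of a cycle of length 7). For a join G ∨ H (G on p vertices, H on q vertices) the Laplacian spectrum is 0, p+q, the eigenvalues of L(G) other than one 0 each shifted by +q, and the eigenvalues of L(H) other than one 0 each shifted by +p. With G = K_1 (p = 1, nothing left after dropping its 0) and H = C_7 (q = 7, eigenvalues 2 − 2cos(2πk/7), k = 0, …, 6; drop k = 0), the spectrum of W_8 is 0, 8, and 1 + (2 − 2cos(2πk/7)) = 3 − 2cos(2πk/7) for k = 1, …, 6:
k=1: 3 − 2cos(2π/7) = 1.753; k=2: 3 − 2cos(4π/7) = 3.445; k=3: 3 − 2cos(6π/7) = 4.8019; k=4: 3 − 2cos(8π/7) = 4.8019; k=5: 3 − 2cos(10π/7) = 3.445; k=6: 3 − 2cos(12π/7) = 1.753.
Laplacian eigenvalues: [0.0, 1.753, 1.753, 3.445, 3.445, 4.8019, 4.8019, 8.0]. Algebraic connectivity (smallest non-zero eigenvalue) = 1.753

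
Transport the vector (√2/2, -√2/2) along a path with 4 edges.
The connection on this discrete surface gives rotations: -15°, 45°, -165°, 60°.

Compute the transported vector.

Total rotation: (-15°) + 45° + (-165°) + 60° = -75°. Final vector: (-0.5000, -0.8660)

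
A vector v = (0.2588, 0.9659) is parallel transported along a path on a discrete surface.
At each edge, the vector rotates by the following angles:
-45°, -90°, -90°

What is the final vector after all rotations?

Total rotation: (-45°) + (-90°) + (-90°) = -225° ≡ 135° (mod 360°). Final vector: (-0.8660, -0.5000)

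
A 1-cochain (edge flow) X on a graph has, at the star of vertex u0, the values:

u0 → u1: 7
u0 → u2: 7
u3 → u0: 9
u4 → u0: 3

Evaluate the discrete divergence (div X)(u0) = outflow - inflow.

Divergence = sum of outgoing flows = 7 + 7 + (-9) + (-3) = 2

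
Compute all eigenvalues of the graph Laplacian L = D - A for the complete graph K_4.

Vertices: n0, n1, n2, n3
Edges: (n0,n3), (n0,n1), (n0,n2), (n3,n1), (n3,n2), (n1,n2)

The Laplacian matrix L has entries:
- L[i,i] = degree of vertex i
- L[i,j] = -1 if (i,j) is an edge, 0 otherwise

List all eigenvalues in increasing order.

For the complete graph K_n, L = nI − J (J = all-ones matrix). J has eigenvalues n (once, eigenvector 𝟙) and 0 (multiplicity n−1), so L has eigenvalues 0 (once) and n (multiplicity n−1). Here n = 4: eigenvalue 0 once and 4 with multiplicity 3.
Laplacian eigenvalues (increasing order): [0.0, 4.0, 4.0, 4.0]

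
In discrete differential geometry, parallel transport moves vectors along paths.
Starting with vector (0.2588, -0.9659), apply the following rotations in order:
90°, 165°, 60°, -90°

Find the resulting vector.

Total rotation: 90° + 165° + 60° + (-90°) = 225° ≡ -135° (mod 360°). Final vector: (-0.8660, 0.5000)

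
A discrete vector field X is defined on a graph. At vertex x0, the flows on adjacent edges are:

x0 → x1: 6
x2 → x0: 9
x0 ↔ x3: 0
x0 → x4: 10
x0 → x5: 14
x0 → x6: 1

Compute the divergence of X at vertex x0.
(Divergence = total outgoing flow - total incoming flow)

Divergence = sum of outgoing flows = 6 + (-9) + 0 + 10 + 14 + 1 = 22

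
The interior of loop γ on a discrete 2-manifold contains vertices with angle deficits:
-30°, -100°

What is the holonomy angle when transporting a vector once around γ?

Holonomy = total enclosed curvature = (-30°) + (-100°) = -130°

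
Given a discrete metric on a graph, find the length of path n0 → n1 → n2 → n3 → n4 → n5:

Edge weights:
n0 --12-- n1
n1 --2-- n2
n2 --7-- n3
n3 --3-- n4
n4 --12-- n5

Arc length = 12 + 2 + 7 + 3 + 12 = 36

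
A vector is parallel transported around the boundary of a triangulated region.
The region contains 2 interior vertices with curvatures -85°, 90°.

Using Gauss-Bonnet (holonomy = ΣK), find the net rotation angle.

Holonomy = total enclosed curvature = (-85°) + 90° = 5°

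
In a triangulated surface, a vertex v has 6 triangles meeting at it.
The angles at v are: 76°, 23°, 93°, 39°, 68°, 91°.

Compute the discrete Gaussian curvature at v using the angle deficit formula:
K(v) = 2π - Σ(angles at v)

Sum of angles = 390°. K = 360° - 390° = -30° = -π/6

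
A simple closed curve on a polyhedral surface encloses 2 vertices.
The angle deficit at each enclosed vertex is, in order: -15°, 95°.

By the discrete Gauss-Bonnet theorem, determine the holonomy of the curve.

Holonomy = total enclosed curvature = (-15°) + 95° = 80°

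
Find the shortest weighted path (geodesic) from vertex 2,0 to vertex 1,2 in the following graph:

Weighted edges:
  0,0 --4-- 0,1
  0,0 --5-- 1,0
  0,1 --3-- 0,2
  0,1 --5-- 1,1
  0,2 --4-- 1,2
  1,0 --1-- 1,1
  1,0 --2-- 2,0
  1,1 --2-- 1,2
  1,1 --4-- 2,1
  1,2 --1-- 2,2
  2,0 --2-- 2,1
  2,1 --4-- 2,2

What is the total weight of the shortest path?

Shortest path: 2,0 → 1,0 → 1,1 → 1,2, total weight = 5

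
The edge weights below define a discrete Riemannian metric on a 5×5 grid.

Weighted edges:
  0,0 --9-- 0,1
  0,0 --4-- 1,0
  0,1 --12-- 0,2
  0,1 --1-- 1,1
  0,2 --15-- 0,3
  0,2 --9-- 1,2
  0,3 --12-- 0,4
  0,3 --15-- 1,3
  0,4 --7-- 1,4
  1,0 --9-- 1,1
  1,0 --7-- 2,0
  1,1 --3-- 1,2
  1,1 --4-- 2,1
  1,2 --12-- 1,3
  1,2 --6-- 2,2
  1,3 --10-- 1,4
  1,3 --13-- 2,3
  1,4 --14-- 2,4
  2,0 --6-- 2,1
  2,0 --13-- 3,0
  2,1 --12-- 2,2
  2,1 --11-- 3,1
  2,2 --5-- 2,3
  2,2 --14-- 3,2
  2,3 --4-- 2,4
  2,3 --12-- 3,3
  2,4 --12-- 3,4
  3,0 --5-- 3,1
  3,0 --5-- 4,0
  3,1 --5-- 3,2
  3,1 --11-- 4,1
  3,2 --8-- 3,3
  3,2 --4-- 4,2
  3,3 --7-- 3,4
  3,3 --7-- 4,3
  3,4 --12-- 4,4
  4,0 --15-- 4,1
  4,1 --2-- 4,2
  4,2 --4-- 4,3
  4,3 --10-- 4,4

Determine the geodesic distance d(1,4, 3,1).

Shortest path: 1,4 → 1,3 → 1,2 → 1,1 → 2,1 → 3,1, total weight = 40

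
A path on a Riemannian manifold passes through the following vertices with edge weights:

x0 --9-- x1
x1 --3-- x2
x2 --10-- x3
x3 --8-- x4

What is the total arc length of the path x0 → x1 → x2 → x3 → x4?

Arc length = 9 + 3 + 10 + 8 = 30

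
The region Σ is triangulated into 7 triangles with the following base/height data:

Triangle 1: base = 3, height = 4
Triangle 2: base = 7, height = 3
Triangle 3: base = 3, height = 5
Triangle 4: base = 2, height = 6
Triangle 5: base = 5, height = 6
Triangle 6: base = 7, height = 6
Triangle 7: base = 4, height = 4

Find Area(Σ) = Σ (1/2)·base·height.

(1/2)×3×4 + (1/2)×7×3 + (1/2)×3×5 + (1/2)×2×6 + (1/2)×5×6 + (1/2)×7×6 + (1/2)×4×4 = 74.0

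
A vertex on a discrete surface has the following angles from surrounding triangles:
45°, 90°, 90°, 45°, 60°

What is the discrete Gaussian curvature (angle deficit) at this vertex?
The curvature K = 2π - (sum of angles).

Sum of angles = 330°. K = 360° - 330° = 30°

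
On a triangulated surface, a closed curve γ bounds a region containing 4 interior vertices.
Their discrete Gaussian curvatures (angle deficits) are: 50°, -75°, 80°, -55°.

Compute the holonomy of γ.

Holonomy = total enclosed curvature = 50° + (-75°) + 80° + (-55°) = 0°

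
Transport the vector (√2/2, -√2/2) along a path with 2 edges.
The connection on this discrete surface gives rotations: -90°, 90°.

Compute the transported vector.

Total rotation: (-90°) + 90° = 0°. Final vector: (0.7071, -0.7071)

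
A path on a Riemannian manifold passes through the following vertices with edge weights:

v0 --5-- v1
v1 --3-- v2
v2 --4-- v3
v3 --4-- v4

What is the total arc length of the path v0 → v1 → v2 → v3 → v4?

Arc length = 5 + 3 + 4 + 4 = 16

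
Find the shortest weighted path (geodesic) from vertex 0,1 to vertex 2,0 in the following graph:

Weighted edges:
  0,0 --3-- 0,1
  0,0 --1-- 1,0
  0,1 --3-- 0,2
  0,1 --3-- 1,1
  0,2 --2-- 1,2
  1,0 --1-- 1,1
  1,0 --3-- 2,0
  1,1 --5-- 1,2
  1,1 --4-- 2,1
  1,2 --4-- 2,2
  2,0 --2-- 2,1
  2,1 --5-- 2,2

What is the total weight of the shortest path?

Shortest path: 0,1 → 0,0 → 1,0 → 2,0, total weight = 7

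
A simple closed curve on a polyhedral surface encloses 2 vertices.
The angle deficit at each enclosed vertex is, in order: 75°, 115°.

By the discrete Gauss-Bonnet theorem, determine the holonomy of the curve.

Holonomy = total enclosed curvature = 75° + 115° = 190°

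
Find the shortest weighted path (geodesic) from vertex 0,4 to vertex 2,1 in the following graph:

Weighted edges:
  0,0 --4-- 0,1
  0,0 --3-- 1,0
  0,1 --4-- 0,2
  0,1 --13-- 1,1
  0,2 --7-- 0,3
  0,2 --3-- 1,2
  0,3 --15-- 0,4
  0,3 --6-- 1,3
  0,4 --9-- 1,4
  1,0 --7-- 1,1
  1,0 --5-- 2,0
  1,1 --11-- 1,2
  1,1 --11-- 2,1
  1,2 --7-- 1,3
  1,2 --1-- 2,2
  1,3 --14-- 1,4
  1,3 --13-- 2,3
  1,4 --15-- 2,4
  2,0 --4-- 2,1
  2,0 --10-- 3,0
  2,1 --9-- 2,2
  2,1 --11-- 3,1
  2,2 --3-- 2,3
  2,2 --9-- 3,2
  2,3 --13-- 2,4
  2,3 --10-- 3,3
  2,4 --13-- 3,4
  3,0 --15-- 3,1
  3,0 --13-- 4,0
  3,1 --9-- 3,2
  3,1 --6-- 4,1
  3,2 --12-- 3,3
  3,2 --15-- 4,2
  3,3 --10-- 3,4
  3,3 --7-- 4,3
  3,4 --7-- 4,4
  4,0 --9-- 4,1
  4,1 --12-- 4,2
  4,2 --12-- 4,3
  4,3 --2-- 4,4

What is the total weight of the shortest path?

Shortest path: 0,4 → 0,3 → 0,2 → 1,2 → 2,2 → 2,1, total weight = 35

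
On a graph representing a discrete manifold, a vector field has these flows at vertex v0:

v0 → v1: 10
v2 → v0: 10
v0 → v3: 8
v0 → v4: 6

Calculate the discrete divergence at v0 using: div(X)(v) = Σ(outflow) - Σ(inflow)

Divergence = sum of outgoing flows = 10 + (-10) + 8 + 6 = 14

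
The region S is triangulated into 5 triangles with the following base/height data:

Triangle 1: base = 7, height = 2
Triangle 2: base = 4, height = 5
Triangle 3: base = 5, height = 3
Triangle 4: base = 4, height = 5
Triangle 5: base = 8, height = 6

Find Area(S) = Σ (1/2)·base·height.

(1/2)×7×2 + (1/2)×4×5 + (1/2)×5×3 + (1/2)×4×5 + (1/2)×8×6 = 58.5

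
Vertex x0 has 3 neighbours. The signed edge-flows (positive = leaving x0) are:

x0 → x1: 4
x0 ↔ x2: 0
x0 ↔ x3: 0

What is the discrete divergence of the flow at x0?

Divergence = sum of outgoing flows = 4 + 0 + 0 = 4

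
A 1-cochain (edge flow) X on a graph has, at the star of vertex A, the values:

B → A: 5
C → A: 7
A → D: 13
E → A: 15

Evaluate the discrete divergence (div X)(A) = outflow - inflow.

Divergence = sum of outgoing flows = (-5) + (-7) + 13 + (-15) = -14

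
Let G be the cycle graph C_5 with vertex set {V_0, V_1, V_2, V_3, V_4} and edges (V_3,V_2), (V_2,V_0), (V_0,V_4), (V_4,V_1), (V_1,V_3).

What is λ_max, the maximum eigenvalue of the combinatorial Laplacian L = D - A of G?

The cycle graph C_n has Laplacian eigenvalues λ_k = 2 − 2cos(2πk/n), k = 0, 1, …, n−1. Here n = 5:
k=0: 2 − 2cos(0) = 0.0; k=1: 2 − 2cos(2π/5) = 1.382; k=2: 2 − 2cos(4π/5) = 3.618; k=3: 2 − 2cos(6π/5) = 3.618; k=4: 2 − 2cos(8π/5) = 1.382.
Laplacian eigenvalues: [0.0, 1.382, 1.382, 3.618, 3.618]. Largest eigenvalue (spectral radius) = 3.618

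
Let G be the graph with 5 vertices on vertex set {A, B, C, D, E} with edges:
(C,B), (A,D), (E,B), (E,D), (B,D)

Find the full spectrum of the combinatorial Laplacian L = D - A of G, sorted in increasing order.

Degrees: deg(A) = 1, deg(B) = 3, deg(C) = 1, deg(D) = 3, deg(E) = 2.
L = D − A with rows/columns ordered (A, B, C, D, E):
  [ 1,  0,  0, -1,  0]
  [ 0,  3, -1, -1, -1]
  [ 0, -1,  1,  0,  0]
  [-1, -1,  0,  3, -1]
  [ 0, -1,  0, -1,  2]
Characteristic polynomial: det(λI − L) = λ(λ² − 5λ + 3)(λ² − 5λ + 5).
Roots: λ = 0; (λ² − 5λ + 3) = 0 ⇒ λ = (5 ± √13)/2 ≈ 0.6972, 4.3028; (λ² − 5λ + 5) = 0 ⇒ λ = (5 ± √5)/2 ≈ 1.382, 3.618.
(Check: the roots sum (with multiplicity) to 10, matching trace L = Σdeg = 2·5 = 10.)
Laplacian eigenvalues (increasing order): [0.0, 0.6972, 1.382, 3.618, 4.3028]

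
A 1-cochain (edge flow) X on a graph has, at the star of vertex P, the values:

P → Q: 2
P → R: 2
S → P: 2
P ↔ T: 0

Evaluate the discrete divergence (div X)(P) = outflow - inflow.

Divergence = sum of outgoing flows = 2 + 2 + (-2) + 0 = 2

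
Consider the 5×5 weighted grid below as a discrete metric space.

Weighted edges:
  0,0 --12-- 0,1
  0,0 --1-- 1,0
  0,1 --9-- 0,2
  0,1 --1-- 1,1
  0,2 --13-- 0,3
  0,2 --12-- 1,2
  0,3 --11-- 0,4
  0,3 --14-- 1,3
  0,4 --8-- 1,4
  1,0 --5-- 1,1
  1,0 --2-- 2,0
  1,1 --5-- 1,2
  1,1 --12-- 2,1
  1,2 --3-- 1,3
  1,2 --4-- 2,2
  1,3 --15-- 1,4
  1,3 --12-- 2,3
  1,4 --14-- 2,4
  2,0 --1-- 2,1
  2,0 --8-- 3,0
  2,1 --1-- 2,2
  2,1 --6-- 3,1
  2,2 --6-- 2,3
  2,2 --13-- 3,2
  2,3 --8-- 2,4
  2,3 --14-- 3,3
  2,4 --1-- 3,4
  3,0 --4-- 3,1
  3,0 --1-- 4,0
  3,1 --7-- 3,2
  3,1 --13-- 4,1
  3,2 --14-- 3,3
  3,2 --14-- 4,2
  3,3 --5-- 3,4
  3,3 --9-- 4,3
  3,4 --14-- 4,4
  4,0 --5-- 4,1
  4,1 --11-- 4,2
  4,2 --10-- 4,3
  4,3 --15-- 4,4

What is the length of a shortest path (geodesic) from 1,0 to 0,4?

Shortest path: 1,0 → 2,0 → 2,1 → 2,2 → 1,2 → 1,3 → 1,4 → 0,4, total weight = 34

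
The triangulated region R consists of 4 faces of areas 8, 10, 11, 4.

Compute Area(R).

8 + 10 + 11 + 4 = 33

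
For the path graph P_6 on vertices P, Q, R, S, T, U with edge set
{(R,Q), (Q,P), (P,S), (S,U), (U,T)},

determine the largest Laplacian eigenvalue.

The path graph P_n has Laplacian eigenvalues λ_k = 2 − 2cos(kπ/n), k = 0, 1, …, n−1. Here n = 6:
k=0: 2 − 2cos(0) = 0.0; k=1: 2 − 2cos(π/6) = 0.2679; k=2: 2 − 2cos(π/3) = 1.0; k=3: 2 − 2cos(π/2) = 2.0; k=4: 2 − 2cos(2π/3) = 3.0; k=5: 2 − 2cos(5π/6) = 3.7321.
Laplacian eigenvalues: [0.0, 0.2679, 1.0, 2.0, 3.0, 3.7321]. Largest eigenvalue (spectral radius) = 3.7321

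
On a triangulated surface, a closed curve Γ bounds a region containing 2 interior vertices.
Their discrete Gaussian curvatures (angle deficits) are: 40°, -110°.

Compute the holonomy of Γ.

Holonomy = total enclosed curvature = 40° + (-110°) = -70°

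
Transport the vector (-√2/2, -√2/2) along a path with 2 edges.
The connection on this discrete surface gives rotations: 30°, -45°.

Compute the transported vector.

Total rotation: 30° + (-45°) = -15°. Final vector: (-0.8660, -0.5000)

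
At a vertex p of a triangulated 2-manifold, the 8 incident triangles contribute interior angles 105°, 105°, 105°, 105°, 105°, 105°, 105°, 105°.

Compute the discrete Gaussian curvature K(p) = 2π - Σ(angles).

Sum of angles = 840°. K = 360° - 840° = -480° = -8π/3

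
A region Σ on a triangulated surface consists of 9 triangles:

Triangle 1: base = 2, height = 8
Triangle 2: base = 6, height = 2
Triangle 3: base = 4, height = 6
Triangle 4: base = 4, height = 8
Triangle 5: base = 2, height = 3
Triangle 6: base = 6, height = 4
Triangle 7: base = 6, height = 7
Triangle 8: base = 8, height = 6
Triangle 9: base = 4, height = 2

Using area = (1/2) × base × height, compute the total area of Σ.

(1/2)×2×8 + (1/2)×6×2 + (1/2)×4×6 + (1/2)×4×8 + (1/2)×2×3 + (1/2)×6×4 + (1/2)×6×7 + (1/2)×8×6 + (1/2)×4×2 = 106.0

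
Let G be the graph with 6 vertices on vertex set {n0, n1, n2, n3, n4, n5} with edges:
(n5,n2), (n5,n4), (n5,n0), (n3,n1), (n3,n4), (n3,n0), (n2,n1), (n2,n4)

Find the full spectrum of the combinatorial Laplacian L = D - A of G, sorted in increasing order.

Degrees: deg(n0) = 2, deg(n1) = 2, deg(n2) = 3, deg(n3) = 3, deg(n4) = 3, deg(n5) = 3.
L = D − A with rows/columns ordered (n0, n1, n2, n3, n4, n5):
  [ 2,  0,  0, -1,  0, -1]
  [ 0,  2, -1, -1,  0,  0]
  [ 0, -1,  3,  0, -1, -1]
  [-1, -1,  0,  3, -1,  0]
  [ 0,  0, -1, -1,  3, -1]
  [-1,  0, -1,  0, -1,  3]
Characteristic polynomial: det(λI − L) = λ(λ² − 6λ + 7)(λ − 2)(λ − 3)(λ − 5).
Roots: λ = 0; (λ² − 6λ + 7) = 0 ⇒ λ = 3 ± √2 ≈ 1.5858, 4.4142; (λ − 2) = 0 ⇒ λ = 2; (λ − 3) = 0 ⇒ λ = 3; (λ − 5) = 0 ⇒ λ = 5.
(Check: the roots sum (with multiplicity) to 16, matching trace L = Σdeg = 2·8 = 16.)
Laplacian eigenvalues (increasing order): [0.0, 1.5858, 2.0, 3.0, 4.4142, 5.0]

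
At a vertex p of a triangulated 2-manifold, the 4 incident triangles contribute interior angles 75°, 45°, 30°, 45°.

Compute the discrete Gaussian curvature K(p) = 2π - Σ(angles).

Sum of angles = 195°. K = 360° - 195° = 165°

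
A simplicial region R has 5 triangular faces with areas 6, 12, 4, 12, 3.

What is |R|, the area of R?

6 + 12 + 4 + 12 + 3 = 37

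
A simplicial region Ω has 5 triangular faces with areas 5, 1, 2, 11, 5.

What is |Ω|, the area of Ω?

5 + 1 + 2 + 11 + 5 = 24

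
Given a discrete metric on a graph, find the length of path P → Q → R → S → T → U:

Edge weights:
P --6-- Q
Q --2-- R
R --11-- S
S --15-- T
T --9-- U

Arc length = 6 + 2 + 11 + 15 + 9 = 43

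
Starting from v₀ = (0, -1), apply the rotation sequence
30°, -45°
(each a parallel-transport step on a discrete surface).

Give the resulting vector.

Total rotation: 30° + (-45°) = -15°. Final vector: (-0.2588, -0.9659)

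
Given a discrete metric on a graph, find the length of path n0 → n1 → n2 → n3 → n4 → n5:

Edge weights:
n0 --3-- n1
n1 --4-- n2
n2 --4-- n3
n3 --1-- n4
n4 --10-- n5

Arc length = 3 + 4 + 4 + 1 + 10 = 22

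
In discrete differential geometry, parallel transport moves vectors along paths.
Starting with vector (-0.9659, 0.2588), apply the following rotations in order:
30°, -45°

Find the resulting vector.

Total rotation: 30° + (-45°) = -15°. Final vector: (-0.8660, 0.5000)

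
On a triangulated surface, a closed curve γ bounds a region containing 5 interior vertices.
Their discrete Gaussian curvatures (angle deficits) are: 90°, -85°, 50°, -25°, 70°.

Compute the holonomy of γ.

Holonomy = total enclosed curvature = 90° + (-85°) + 50° + (-25°) + 70° = 100°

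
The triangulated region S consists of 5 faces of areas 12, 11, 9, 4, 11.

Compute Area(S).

12 + 11 + 9 + 4 + 11 = 47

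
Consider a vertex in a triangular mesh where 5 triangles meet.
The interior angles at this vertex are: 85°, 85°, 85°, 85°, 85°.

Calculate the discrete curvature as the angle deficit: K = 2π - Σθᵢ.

Sum of angles = 425°. K = 360° - 425° = -65° = -13π/36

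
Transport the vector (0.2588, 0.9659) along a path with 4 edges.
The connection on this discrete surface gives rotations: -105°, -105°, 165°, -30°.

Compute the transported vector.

Total rotation: (-105°) + (-105°) + 165° + (-30°) = -75°. Final vector: (1, 0)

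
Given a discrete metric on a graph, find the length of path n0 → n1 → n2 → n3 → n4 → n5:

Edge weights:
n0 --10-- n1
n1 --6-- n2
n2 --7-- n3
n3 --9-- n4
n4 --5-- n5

Arc length = 10 + 6 + 7 + 9 + 5 = 37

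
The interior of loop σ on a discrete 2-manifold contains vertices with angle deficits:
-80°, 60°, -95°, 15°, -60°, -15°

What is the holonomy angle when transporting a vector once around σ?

Holonomy = total enclosed curvature = (-80°) + 60° + (-95°) + 15° + (-60°) + (-15°) = -175°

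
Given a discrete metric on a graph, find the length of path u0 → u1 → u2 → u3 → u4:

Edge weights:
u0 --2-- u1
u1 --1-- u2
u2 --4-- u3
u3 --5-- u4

Arc length = 2 + 1 + 4 + 5 = 12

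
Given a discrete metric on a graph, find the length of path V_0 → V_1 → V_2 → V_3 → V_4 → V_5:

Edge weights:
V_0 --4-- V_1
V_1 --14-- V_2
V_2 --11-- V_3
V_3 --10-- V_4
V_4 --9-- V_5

Arc length = 4 + 14 + 11 + 10 + 9 = 48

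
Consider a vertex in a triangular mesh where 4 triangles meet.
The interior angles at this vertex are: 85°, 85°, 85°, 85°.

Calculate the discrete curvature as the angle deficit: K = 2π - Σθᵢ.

Sum of angles = 340°. K = 360° - 340° = 20°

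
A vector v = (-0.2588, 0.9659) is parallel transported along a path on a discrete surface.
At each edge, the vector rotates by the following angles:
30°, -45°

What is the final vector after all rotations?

Total rotation: 30° + (-45°) = -15°. Final vector: (0, 1)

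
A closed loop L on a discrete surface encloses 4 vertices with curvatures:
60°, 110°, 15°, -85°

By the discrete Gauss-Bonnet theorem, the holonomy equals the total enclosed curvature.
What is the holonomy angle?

Holonomy = total enclosed curvature = 60° + 110° + 15° + (-85°) = 100°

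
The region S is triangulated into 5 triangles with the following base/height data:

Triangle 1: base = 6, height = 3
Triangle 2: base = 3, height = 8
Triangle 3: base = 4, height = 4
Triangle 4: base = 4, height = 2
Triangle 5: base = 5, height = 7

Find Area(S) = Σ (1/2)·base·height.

(1/2)×6×3 + (1/2)×3×8 + (1/2)×4×4 + (1/2)×4×2 + (1/2)×5×7 = 50.5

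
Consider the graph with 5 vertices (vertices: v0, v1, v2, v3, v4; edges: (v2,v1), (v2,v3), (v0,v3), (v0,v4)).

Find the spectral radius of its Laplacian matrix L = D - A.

Degrees: deg(v0) = 2, deg(v1) = 1, deg(v2) = 2, deg(v3) = 2, deg(v4) = 1.
L = D − A with rows/columns ordered (v0, v1, v2, v3, v4):
  [ 2,  0,  0, -1, -1]
  [ 0,  1, -1,  0,  0]
  [ 0, -1,  2, -1,  0]
  [-1,  0, -1,  2,  0]
  [-1,  0,  0,  0,  1]
Characteristic polynomial: det(λI − L) = λ(λ² − 3λ + 1)(λ² − 5λ + 5).
Roots: λ = 0; (λ² − 3λ + 1) = 0 ⇒ λ = (3 ± √5)/2 ≈ 0.382, 2.618; (λ² − 5λ + 5) = 0 ⇒ λ = (5 ± √5)/2 ≈ 1.382, 3.618.
(Check: the roots sum (with multiplicity) to 8, matching trace L = Σdeg = 2·4 = 8.)
Laplacian eigenvalues: [0.0, 0.382, 1.382, 2.618, 3.618]. Largest eigenvalue (spectral radius) = 3.618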